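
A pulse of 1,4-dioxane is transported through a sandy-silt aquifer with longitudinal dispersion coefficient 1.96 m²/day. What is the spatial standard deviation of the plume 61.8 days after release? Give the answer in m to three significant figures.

15.6 m

Dispersive spreading gives a Gaussian with σ² = 2Dt; advection only shifts the center.
σ = √(2 × 1.96 × 61.8) = 15.6 m.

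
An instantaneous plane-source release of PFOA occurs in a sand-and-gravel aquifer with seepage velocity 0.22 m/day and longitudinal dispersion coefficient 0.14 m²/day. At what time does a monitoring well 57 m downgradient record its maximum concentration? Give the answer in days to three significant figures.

For the 1D instantaneous-source solution, setting ∂C/∂t = 0 at fixed x gives v²t² + 2Dt − x² = 0, so t = (√(D² + v²x²) − D)/v².
√(D² + v²x²) = √(0.14² + 0.22² × 57²) = 12.54; v² = 0.0484.
t = (12.54 − 0.14)/0.0484 = 256 days (vs. the pure-advection estimate x/v = 259 d).

256 days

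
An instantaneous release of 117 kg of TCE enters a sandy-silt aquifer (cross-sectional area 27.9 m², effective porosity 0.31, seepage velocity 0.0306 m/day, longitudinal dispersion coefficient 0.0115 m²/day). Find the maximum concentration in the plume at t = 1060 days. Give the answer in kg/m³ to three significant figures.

1.09 kg/m³

The peak of an instantaneous 1D plume sits at x = vt; there the Gaussian factor is 1 and C_max = M/(n_e·A·√(4πDt)), where n_e·A is the pore area the mass is dissolved in.
√(4πDt) = √(4π × 0.0115 × 1060) = 12.38 m, so C_max = 117/(0.31 × 27.9 × 12.38) = 1.09 kg/m³.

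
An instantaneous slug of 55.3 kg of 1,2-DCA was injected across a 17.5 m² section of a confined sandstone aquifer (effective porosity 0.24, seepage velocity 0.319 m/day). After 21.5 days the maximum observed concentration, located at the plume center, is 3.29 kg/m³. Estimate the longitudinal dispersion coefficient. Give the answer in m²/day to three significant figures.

At the plume center C_max = M/(n_e·A·√(4πDt)), so D = M²/(4πt·(n_e·A·C_max)²).
n_e·A·C_max = 0.24 × 17.5 × 3.29 = 13.82 kg/m.
D = 55.3²/(4π × 21.5 × 13.82²) = 0.0593 m²/day.

0.0593 m²/day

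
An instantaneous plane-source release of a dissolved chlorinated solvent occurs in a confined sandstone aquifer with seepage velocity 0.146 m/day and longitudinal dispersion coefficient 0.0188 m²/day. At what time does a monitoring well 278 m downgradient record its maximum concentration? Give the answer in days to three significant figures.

For the 1D instantaneous-source solution, setting ∂C/∂t = 0 at fixed x gives v²t² + 2Dt − x² = 0, so t = (√(D² + v²x²) − D)/v².
√(D² + v²x²) = √(0.0188² + 0.146² × 278²) = 40.59; v² = 0.021316.
t = (40.59 − 0.0188)/0.021316 = 1900 days (vs. the pure-advection estimate x/v = 1900 d).

1900 days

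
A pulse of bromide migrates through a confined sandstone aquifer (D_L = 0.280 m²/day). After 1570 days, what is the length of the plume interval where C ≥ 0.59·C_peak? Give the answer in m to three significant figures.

60.9 m

The plume is Gaussian with σ = √(2Dt) = √(2 × 0.280 × 1570) = 29.65 m.
C/C_peak = exp(−Δx²/(2σ²)) = 0.59 ⇒ Δx = σ·√(−2 ln 0.59) = 29.65 × 1.027 = 30.45 m.
Width = 2Δx = 60.9 m.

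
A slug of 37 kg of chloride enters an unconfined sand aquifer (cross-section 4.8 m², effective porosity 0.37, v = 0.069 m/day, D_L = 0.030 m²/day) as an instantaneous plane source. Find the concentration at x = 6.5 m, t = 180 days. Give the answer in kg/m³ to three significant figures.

0.499 kg/m³

For an instantaneous plane source, C(x,t) = M/(n_e·A·√(4πDt)) · exp(−(x−vt)²/(4Dt)), with n_e·A the pore (flow) area.
Plume center vt = 0.069 × 180 = 12.42 m, so the well at 6.5 m is 5.92 m upgradient of the peak.
√(4πDt) = 8.238 m, giving peak height M/(n_e·A·√(4πDt)) = 37/(0.37 × 4.8 × 8.238) = 2.529 kg/m³.
(x−vt)²/(4Dt) = (-5.92)²/(4 × 0.030 × 180) = 1.623; exp(−1.623) = 0.1973.
C = 2.529 × 0.1973 = 0.499 kg/m³.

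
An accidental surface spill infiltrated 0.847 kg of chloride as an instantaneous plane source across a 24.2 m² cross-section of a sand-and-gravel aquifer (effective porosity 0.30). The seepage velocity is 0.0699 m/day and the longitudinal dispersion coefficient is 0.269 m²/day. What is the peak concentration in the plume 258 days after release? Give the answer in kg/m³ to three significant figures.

The peak of an instantaneous 1D plume sits at x = vt; there the Gaussian factor is 1 and C_max = M/(n_e·A·√(4πDt)), where n_e·A is the pore area the mass is dissolved in.
√(4πDt) = √(4π × 0.269 × 258) = 29.53 m, so C_max = 0.847/(0.30 × 24.2 × 29.53) = 0.00395 kg/m³.

0.00395 kg/m³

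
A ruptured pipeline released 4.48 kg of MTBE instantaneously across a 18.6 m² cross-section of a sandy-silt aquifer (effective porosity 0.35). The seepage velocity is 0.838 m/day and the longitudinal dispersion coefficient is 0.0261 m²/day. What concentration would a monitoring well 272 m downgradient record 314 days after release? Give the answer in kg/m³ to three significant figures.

0.00616 kg/m³

For an instantaneous plane source, C(x,t) = M/(n_e·A·√(4πDt)) · exp(−(x−vt)²/(4Dt)), with n_e·A the pore (flow) area.
Plume center vt = 0.838 × 314 = 263.132 m, so the well at 272 m is 8.868 m downgradient of the peak.
√(4πDt) = 10.15 m, giving peak height M/(n_e·A·√(4πDt)) = 4.48/(0.35 × 18.6 × 10.15) = 0.06780 kg/m³.
(x−vt)²/(4Dt) = (8.868)²/(4 × 0.0261 × 314) = 2.399; exp(−2.399) = 0.09081.
C = 0.06780 × 0.09081 = 0.00616 kg/m³.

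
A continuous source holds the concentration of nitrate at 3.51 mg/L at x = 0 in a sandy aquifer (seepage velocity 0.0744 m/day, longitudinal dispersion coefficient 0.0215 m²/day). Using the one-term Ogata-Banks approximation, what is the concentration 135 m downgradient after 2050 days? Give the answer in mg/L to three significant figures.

3.40 mg/L

For a continuous step input, C/C₀ ≈ ½·erfc((x−vt)/(2√(Dt))).
vt = 0.0744 × 2050 = 152.52 m and 2√(Dt) = 2√(0.0215 × 2050) = 13.28 m.
Argument (x−vt)/(2√(Dt)) = (135 − 152.52)/13.28 = -1.319; ½·erfc(-1.319) = 0.9689.
C = 3.51 × 0.9689 = 3.40 mg/L.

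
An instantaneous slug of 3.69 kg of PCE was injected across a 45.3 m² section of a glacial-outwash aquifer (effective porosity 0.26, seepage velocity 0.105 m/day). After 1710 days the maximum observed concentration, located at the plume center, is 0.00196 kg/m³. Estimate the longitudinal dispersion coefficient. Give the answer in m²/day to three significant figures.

At the plume center C_max = M/(n_e·A·√(4πDt)), so D = M²/(4πt·(n_e·A·C_max)²).
n_e·A·C_max = 0.26 × 45.3 × 0.00196 = 0.02308 kg/m.
D = 3.69²/(4π × 1710 × 0.02308²) = 1.19 m²/day.

1.19 m²/day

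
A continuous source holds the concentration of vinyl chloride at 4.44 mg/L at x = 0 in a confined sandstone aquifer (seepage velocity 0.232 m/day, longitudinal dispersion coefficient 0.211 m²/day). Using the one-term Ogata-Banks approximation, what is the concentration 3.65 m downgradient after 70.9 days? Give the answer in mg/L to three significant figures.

4.40 mg/L

For a continuous step input, C/C₀ ≈ ½·erfc((x−vt)/(2√(Dt))).
vt = 0.232 × 70.9 = 16.4488 m and 2√(Dt) = 2√(0.211 × 70.9) = 7.736 m.
Argument (x−vt)/(2√(Dt)) = (3.65 − 16.4488)/7.736 = -1.654; ½·erfc(-1.654) = 0.9903.
C = 4.44 × 0.9903 = 4.40 mg/L.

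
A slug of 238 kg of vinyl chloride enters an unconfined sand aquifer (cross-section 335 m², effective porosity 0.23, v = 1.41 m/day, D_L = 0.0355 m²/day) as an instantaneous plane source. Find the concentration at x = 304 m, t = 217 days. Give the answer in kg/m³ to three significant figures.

For an instantaneous plane source, C(x,t) = M/(n_e·A·√(4πDt)) · exp(−(x−vt)²/(4Dt)), with n_e·A the pore (flow) area.
Plume center vt = 1.41 × 217 = 305.97 m, so the well at 304 m is 1.97 m upgradient of the peak.
√(4πDt) = 9.839 m, giving peak height M/(n_e·A·√(4πDt)) = 238/(0.23 × 335 × 9.839) = 0.3139 kg/m³.
(x−vt)²/(4Dt) = (-1.97)²/(4 × 0.0355 × 217) = 0.1259; exp(−0.1259) = 0.8817.
C = 0.3139 × 0.8817 = 0.277 kg/m³.

0.277 kg/m³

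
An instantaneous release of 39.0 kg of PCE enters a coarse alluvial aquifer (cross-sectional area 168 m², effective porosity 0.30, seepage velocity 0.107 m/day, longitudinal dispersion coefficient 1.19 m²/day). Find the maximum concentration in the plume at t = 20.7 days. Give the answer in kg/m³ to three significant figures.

The peak of an instantaneous 1D plume sits at x = vt; there the Gaussian factor is 1 and C_max = M/(n_e·A·√(4πDt)), where n_e·A is the pore area the mass is dissolved in.
√(4πDt) = √(4π × 1.19 × 20.7) = 17.59 m, so C_max = 39.0/(0.30 × 168 × 17.59) = 0.0440 kg/m³.

0.0440 kg/m³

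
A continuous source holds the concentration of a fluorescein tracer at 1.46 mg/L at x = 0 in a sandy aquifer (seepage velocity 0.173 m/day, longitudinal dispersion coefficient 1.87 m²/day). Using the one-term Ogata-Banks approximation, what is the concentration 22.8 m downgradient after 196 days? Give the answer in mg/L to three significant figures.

For a continuous step input, C/C₀ ≈ ½·erfc((x−vt)/(2√(Dt))).
vt = 0.173 × 196 = 33.908 m and 2√(Dt) = 2√(1.87 × 196) = 38.29 m.
Argument (x−vt)/(2√(Dt)) = (22.8 − 33.908)/38.29 = -0.2901; ½·erfc(-0.2901) = 0.6592.
C = 1.46 × 0.6592 = 0.962 mg/L.

0.962 mg/L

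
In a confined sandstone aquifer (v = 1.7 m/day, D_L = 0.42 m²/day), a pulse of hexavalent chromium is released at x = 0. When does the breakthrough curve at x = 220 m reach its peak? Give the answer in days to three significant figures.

129 days

For the 1D instantaneous-source solution, setting ∂C/∂t = 0 at fixed x gives v²t² + 2Dt − x² = 0, so t = (√(D² + v²x²) − D)/v².
√(D² + v²x²) = √(0.42² + 1.7² × 220²) = 374.0; v² = 2.89.
t = (374.0 − 0.42)/2.89 = 129 days (vs. the pure-advection estimate x/v = 129 d).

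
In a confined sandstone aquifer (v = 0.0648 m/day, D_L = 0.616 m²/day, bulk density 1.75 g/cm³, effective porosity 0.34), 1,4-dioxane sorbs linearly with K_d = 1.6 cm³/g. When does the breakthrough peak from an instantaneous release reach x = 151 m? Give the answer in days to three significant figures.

Retardation factor R = 1 + ρ_b·K_d/n = 1 + 1.75 × 1.6/0.34 = 9.235.
Sorption retards both mechanisms: v_R = v/R = 0.007017 m/day, D_R = D/R = 0.06670 m²/day.
Peak time from v_R²t² + 2D_R t − x² = 0: t = (√(D_R² + v_R²x²) − D_R)/v_R².
√(D_R² + v_R²x²) = √(0.06670² + 0.007017² × 151²) = 1.062; v_R² = 4.924e-05.
t = (1.062 − 0.06670)/4.924e-05 = 20200 days.

20200 days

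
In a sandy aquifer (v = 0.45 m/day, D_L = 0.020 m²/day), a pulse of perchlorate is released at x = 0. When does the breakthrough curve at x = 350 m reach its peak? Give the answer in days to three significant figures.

778 days

For the 1D instantaneous-source solution, setting ∂C/∂t = 0 at fixed x gives v²t² + 2Dt − x² = 0, so t = (√(D² + v²x²) − D)/v².
√(D² + v²x²) = √(0.020² + 0.45² × 350²) = 157.5; v² = 0.2025.
t = (157.5 − 0.020)/0.2025 = 778 days (vs. the pure-advection estimate x/v = 778 d).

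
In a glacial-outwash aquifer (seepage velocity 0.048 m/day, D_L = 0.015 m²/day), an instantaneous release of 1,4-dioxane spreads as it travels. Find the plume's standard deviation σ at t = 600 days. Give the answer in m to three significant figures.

4.24 m

Dispersive spreading gives a Gaussian with σ² = 2Dt; advection only shifts the center.
σ = √(2 × 0.015 × 600) = 4.24 m.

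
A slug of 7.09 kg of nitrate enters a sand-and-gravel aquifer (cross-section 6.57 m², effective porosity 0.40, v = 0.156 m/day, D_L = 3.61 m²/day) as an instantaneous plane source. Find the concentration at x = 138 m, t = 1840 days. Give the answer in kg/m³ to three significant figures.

0.00405 kg/m³

For an instantaneous plane source, C(x,t) = M/(n_e·A·√(4πDt)) · exp(−(x−vt)²/(4Dt)), with n_e·A the pore (flow) area.
Plume center vt = 0.156 × 1840 = 287.04 m, so the well at 138 m is 149.04 m upgradient of the peak.
√(4πDt) = 288.9 m, giving peak height M/(n_e·A·√(4πDt)) = 7.09/(0.40 × 6.57 × 288.9) = 0.009338 kg/m³.
(x−vt)²/(4Dt) = (-149.04)²/(4 × 3.61 × 1840) = 0.8360; exp(−0.8360) = 0.4334.
C = 0.009338 × 0.4334 = 0.00405 kg/m³.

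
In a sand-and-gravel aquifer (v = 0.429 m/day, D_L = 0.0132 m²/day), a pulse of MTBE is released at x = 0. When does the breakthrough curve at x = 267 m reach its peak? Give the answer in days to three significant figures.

For the 1D instantaneous-source solution, setting ∂C/∂t = 0 at fixed x gives v²t² + 2Dt − x² = 0, so t = (√(D² + v²x²) − D)/v².
√(D² + v²x²) = √(0.0132² + 0.429² × 267²) = 114.5; v² = 0.184041.
t = (114.5 − 0.0132)/0.184041 = 622 days (vs. the pure-advection estimate x/v = 622 d).

622 days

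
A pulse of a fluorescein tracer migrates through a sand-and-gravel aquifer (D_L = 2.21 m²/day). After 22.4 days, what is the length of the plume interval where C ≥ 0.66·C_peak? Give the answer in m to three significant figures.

18.1 m

The plume is Gaussian with σ = √(2Dt) = √(2 × 2.21 × 22.4) = 9.950 m.
C/C_peak = exp(−Δx²/(2σ²)) = 0.66 ⇒ Δx = σ·√(−2 ln 0.66) = 9.950 × 0.9116 = 9.070 m.
Width = 2Δx = 18.1 m.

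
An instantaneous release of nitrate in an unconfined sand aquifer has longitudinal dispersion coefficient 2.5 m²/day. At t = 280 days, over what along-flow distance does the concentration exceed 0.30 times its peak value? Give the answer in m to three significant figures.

116 m

The plume is Gaussian with σ = √(2Dt) = √(2 × 2.5 × 280) = 37.42 m.
C/C_peak = exp(−Δx²/(2σ²)) = 0.30 ⇒ Δx = σ·√(−2 ln 0.30) = 37.42 × 1.552 = 58.08 m.
Width = 2Δx = 116 m.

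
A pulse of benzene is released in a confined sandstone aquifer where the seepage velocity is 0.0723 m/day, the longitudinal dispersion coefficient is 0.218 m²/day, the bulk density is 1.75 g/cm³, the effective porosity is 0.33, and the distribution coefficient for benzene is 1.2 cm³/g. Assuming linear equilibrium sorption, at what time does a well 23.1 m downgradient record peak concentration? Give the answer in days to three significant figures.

Retardation factor R = 1 + ρ_b·K_d/n = 1 + 1.75 × 1.2/0.33 = 7.364.
Sorption retards both mechanisms: v_R = v/R = 0.009818 m/day, D_R = D/R = 0.02960 m²/day.
Peak time from v_R²t² + 2D_R t − x² = 0: t = (√(D_R² + v_R²x²) − D_R)/v_R².
√(D_R² + v_R²x²) = √(0.02960² + 0.009818² × 23.1²) = 0.2287; v_R² = 9.639e-05.
t = (0.2287 − 0.02960)/9.639e-05 = 2070 days.

2070 days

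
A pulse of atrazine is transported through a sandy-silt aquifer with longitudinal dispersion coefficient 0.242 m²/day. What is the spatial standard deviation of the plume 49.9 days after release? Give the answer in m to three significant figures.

Dispersive spreading gives a Gaussian with σ² = 2Dt; advection only shifts the center.
σ = √(2 × 0.242 × 49.9) = 4.91 m.

4.91 m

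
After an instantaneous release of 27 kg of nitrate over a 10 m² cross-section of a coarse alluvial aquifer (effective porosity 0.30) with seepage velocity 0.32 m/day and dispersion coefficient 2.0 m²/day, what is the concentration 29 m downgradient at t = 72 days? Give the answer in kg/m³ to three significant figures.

0.199 kg/m³

For an instantaneous plane source, C(x,t) = M/(n_e·A·√(4πDt)) · exp(−(x−vt)²/(4Dt)), with n_e·A the pore (flow) area.
Plume center vt = 0.32 × 72 = 23.04 m, so the well at 29 m is 5.96 m downgradient of the peak.
√(4πDt) = 42.54 m, giving peak height M/(n_e·A·√(4πDt)) = 27/(0.30 × 10 × 42.54) = 0.2116 kg/m³.
(x−vt)²/(4Dt) = (5.96)²/(4 × 2.0 × 72) = 0.06167; exp(−0.06167) = 0.9402.
C = 0.2116 × 0.9402 = 0.199 kg/m³.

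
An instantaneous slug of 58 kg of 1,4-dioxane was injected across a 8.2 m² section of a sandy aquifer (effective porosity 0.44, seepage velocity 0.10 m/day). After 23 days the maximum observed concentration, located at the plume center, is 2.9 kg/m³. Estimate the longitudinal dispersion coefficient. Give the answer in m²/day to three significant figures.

0.106 m²/day

At the plume center C_max = M/(n_e·A·√(4πDt)), so D = M²/(4πt·(n_e·A·C_max)²).
n_e·A·C_max = 0.44 × 8.2 × 2.9 = 10.46 kg/m.
D = 58²/(4π × 23 × 10.46²) = 0.106 m²/day.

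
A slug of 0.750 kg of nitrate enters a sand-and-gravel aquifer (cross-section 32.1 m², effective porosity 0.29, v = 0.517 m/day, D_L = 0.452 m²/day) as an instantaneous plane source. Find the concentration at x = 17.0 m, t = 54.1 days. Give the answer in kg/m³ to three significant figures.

0.00134 kg/m³

For an instantaneous plane source, C(x,t) = M/(n_e·A·√(4πDt)) · exp(−(x−vt)²/(4Dt)), with n_e·A the pore (flow) area.
Plume center vt = 0.517 × 54.1 = 27.9697 m, so the well at 17.0 m is 10.9697 m upgradient of the peak.
√(4πDt) = 17.53 m, giving peak height M/(n_e·A·√(4πDt)) = 0.750/(0.29 × 32.1 × 17.53) = 0.004596 kg/m³.
(x−vt)²/(4Dt) = (-10.9697)²/(4 × 0.452 × 54.1) = 1.230; exp(−1.230) = 0.2923.
C = 0.004596 × 0.2923 = 0.00134 kg/m³.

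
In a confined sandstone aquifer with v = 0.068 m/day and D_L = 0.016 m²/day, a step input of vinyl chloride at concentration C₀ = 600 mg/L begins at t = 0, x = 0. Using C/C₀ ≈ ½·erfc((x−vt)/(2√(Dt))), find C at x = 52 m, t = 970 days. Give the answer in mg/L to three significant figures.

596 mg/L

For a continuous step input, C/C₀ ≈ ½·erfc((x−vt)/(2√(Dt))).
vt = 0.068 × 970 = 65.96 m and 2√(Dt) = 2√(0.016 × 970) = 7.879 m.
Argument (x−vt)/(2√(Dt)) = (52 − 65.96)/7.879 = -1.772; ½·erfc(-1.772) = 0.9939.
C = 600 × 0.9939 = 596 mg/L.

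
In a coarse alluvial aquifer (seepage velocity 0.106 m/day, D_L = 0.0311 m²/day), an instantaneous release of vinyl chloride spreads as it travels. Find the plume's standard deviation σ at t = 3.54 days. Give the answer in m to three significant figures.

Dispersive spreading gives a Gaussian with σ² = 2Dt; advection only shifts the center.
σ = √(2 × 0.0311 × 3.54) = 0.469 m.

0.469 m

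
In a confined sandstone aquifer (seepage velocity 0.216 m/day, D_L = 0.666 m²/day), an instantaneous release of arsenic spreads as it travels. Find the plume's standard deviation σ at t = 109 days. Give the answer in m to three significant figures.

12.0 m

Dispersive spreading gives a Gaussian with σ² = 2Dt; advection only shifts the center.
σ = √(2 × 0.666 × 109) = 12.0 m.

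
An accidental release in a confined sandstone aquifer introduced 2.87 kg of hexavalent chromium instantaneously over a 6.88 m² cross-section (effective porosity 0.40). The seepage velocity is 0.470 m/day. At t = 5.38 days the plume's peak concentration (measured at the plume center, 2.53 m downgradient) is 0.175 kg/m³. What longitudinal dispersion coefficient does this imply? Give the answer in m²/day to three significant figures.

0.525 m²/day

At the plume center C_max = M/(n_e·A·√(4πDt)), so D = M²/(4πt·(n_e·A·C_max)²).
n_e·A·C_max = 0.40 × 6.88 × 0.175 = 0.4816 kg/m.
D = 2.87²/(4π × 5.38 × 0.4816²) = 0.525 m²/day.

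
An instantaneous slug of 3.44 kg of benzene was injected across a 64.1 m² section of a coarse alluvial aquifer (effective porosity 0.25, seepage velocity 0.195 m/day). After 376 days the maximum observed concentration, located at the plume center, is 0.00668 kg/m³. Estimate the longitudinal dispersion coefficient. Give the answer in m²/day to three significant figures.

0.219 m²/day

At the plume center C_max = M/(n_e·A·√(4πDt)), so D = M²/(4πt·(n_e·A·C_max)²).
n_e·A·C_max = 0.25 × 64.1 × 0.00668 = 0.1070 kg/m.
D = 3.44²/(4π × 376 × 0.1070²) = 0.219 m²/day.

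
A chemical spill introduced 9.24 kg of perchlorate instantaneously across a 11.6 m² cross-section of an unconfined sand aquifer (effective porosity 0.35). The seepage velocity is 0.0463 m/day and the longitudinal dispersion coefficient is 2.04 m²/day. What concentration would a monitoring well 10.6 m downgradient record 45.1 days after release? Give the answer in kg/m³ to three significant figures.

0.0550 kg/m³

For an instantaneous plane source, C(x,t) = M/(n_e·A·√(4πDt)) · exp(−(x−vt)²/(4Dt)), with n_e·A the pore (flow) area.
Plume center vt = 0.0463 × 45.1 = 2.08813 m, so the well at 10.6 m is 8.51187 m downgradient of the peak.
√(4πDt) = 34.00 m, giving peak height M/(n_e·A·√(4πDt)) = 9.24/(0.35 × 11.6 × 34.00) = 0.06694 kg/m³.
(x−vt)²/(4Dt) = (8.51187)²/(4 × 2.04 × 45.1) = 0.1969; exp(−0.1969) = 0.8213.
C = 0.06694 × 0.8213 = 0.0550 kg/m³.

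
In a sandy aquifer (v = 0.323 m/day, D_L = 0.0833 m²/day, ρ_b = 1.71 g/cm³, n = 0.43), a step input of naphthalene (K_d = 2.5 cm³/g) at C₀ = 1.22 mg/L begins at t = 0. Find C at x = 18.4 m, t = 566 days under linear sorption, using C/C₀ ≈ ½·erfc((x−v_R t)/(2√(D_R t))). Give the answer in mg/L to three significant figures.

Retardation factor R = 1 + ρ_b·K_d/n = 1 + 1.71 × 2.5/0.43 = 10.94.
Sorption retards both mechanisms: v_R = v/R = 0.02952 m/day, D_R = D/R = 0.007614 m²/day.
v_R·t = 0.02952 × 566 = 16.70832 m; 2√(D_R t) = 4.152 m; argument = (18.4 − 16.70832)/4.152 = 0.4074.
C = C₀ × ½·erfc(0.4074) = 1.22 × 0.2823 = 0.344 mg/L.

0.344 mg/L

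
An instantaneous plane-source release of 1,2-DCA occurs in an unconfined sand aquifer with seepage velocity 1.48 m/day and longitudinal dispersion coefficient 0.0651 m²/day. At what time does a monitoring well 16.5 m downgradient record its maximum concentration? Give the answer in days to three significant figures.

For the 1D instantaneous-source solution, setting ∂C/∂t = 0 at fixed x gives v²t² + 2Dt − x² = 0, so t = (√(D² + v²x²) − D)/v².
√(D² + v²x²) = √(0.0651² + 1.48² × 16.5²) = 24.42; v² = 2.1904.
t = (24.42 − 0.0651)/2.1904 = 11.1 days (vs. the pure-advection estimate x/v = 11.1 d).

11.1 days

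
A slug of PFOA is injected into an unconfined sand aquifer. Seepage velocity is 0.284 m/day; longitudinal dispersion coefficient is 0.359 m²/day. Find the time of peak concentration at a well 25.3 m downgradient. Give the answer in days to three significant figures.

For the 1D instantaneous-source solution, setting ∂C/∂t = 0 at fixed x gives v²t² + 2Dt − x² = 0, so t = (√(D² + v²x²) − D)/v².
√(D² + v²x²) = √(0.359² + 0.284² × 25.3²) = 7.194; v² = 0.080656.
t = (7.194 − 0.359)/0.080656 = 84.7 days (vs. the pure-advection estimate x/v = 89.1 d).

84.7 days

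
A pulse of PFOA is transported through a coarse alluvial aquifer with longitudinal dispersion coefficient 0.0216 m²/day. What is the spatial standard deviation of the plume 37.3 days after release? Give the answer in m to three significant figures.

1.27 m

Dispersive spreading gives a Gaussian with σ² = 2Dt; advection only shifts the center.
σ = √(2 × 0.0216 × 37.3) = 1.27 m.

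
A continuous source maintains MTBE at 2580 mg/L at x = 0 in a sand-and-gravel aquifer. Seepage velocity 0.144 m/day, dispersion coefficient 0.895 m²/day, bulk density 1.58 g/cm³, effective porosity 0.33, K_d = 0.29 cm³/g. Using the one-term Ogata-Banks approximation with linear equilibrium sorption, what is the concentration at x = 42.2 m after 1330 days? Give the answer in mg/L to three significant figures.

2280 mg/L

Retardation factor R = 1 + ρ_b·K_d/n = 1 + 1.58 × 0.29/0.33 = 2.388.
Sorption retards both mechanisms: v_R = v/R = 0.06030 m/day, D_R = D/R = 0.3748 m²/day.
v_R·t = 0.06030 × 1330 = 80.199 m; 2√(D_R t) = 44.65 m; argument = (42.2 − 80.199)/44.65 = -0.8510.
C = C₀ × ½·erfc(-0.8510) = 2580 × 0.8856 = 2280 mg/L.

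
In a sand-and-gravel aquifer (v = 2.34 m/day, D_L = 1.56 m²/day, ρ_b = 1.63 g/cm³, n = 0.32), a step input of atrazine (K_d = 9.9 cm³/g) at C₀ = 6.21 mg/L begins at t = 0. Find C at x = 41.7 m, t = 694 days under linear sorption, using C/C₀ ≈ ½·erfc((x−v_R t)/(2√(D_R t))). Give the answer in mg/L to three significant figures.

0.369 mg/L

Retardation factor R = 1 + ρ_b·K_d/n = 1 + 1.63 × 9.9/0.32 = 51.43.
Sorption retards both mechanisms: v_R = v/R = 0.04550 m/day, D_R = D/R = 0.03033 m²/day.
v_R·t = 0.04550 × 694 = 31.577 m; 2√(D_R t) = 9.176 m; argument = (41.7 − 31.577)/9.176 = 1.103.
C = C₀ × ½·erfc(1.103) = 6.21 × 0.05939 = 0.369 mg/L.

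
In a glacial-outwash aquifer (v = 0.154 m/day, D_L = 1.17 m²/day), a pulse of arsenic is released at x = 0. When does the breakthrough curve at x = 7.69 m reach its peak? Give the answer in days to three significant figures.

For the 1D instantaneous-source solution, setting ∂C/∂t = 0 at fixed x gives v²t² + 2Dt − x² = 0, so t = (√(D² + v²x²) − D)/v².
√(D² + v²x²) = √(1.17² + 0.154² × 7.69²) = 1.665; v² = 0.023716.
t = (1.665 − 1.17)/0.023716 = 20.9 days (vs. the pure-advection estimate x/v = 49.9 d).

20.9 days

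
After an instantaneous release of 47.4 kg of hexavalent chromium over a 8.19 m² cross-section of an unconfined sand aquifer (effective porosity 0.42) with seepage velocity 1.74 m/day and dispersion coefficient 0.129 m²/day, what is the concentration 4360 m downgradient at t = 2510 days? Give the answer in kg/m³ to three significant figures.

For an instantaneous plane source, C(x,t) = M/(n_e·A·√(4πDt)) · exp(−(x−vt)²/(4Dt)), with n_e·A the pore (flow) area.
Plume center vt = 1.74 × 2510 = 4367.4 m, so the well at 4360 m is 7.4 m upgradient of the peak.
√(4πDt) = 63.79 m, giving peak height M/(n_e·A·√(4πDt)) = 47.4/(0.42 × 8.19 × 63.79) = 0.2160 kg/m³.
(x−vt)²/(4Dt) = (-7.4)²/(4 × 0.129 × 2510) = 0.04228; exp(−0.04228) = 0.9586.
C = 0.2160 × 0.9586 = 0.207 kg/m³.

0.207 kg/m³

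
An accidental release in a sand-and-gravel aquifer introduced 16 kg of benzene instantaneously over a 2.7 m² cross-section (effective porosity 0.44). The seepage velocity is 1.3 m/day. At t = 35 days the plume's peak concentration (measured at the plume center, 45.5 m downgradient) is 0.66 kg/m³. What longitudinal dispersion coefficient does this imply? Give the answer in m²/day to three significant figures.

At the plume center C_max = M/(n_e·A·√(4πDt)), so D = M²/(4πt·(n_e·A·C_max)²).
n_e·A·C_max = 0.44 × 2.7 × 0.66 = 0.7841 kg/m.
D = 16²/(4π × 35 × 0.7841²) = 0.947 m²/day.

0.947 m²/day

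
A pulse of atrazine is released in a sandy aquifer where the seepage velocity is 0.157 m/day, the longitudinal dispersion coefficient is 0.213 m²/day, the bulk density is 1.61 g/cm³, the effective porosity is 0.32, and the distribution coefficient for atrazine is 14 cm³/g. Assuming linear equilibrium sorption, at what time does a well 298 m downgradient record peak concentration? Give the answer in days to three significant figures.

Retardation factor R = 1 + ρ_b·K_d/n = 1 + 1.61 × 14/0.32 = 71.44.
Sorption retards both mechanisms: v_R = v/R = 0.002198 m/day, D_R = D/R = 0.002982 m²/day.
Peak time from v_R²t² + 2D_R t − x² = 0: t = (√(D_R² + v_R²x²) − D_R)/v_R².
√(D_R² + v_R²x²) = √(0.002982² + 0.002198² × 298²) = 0.6550; v_R² = 4.831e-06.
t = (0.6550 − 0.002982)/4.831e-06 = 135000 days.

135000 days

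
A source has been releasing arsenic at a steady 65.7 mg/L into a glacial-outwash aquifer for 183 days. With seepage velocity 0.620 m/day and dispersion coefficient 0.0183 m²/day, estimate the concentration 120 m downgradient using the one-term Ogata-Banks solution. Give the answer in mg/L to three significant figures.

For a continuous step input, C/C₀ ≈ ½·erfc((x−vt)/(2√(Dt))).
vt = 0.620 × 183 = 113.46 m and 2√(Dt) = 2√(0.0183 × 183) = 3.660 m.
Argument (x−vt)/(2√(Dt)) = (120 − 113.46)/3.660 = 1.787; ½·erfc(1.787) = 0.005749.
C = 65.7 × 0.005749 = 0.378 mg/L.

0.378 mg/L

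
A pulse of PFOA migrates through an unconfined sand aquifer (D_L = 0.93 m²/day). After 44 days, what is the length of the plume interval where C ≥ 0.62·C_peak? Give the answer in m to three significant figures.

17.7 m

The plume is Gaussian with σ = √(2Dt) = √(2 × 0.93 × 44) = 9.047 m.
C/C_peak = exp(−Δx²/(2σ²)) = 0.62 ⇒ Δx = σ·√(−2 ln 0.62) = 9.047 × 0.9778 = 8.846 m.
Width = 2Δx = 17.7 m.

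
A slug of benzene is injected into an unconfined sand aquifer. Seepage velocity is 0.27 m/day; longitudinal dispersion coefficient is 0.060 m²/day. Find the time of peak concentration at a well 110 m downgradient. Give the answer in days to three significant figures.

407 days

For the 1D instantaneous-source solution, setting ∂C/∂t = 0 at fixed x gives v²t² + 2Dt − x² = 0, so t = (√(D² + v²x²) − D)/v².
√(D² + v²x²) = √(0.060² + 0.27² × 110²) = 29.70; v² = 0.0729.
t = (29.70 − 0.060)/0.0729 = 407 days (vs. the pure-advection estimate x/v = 407 d).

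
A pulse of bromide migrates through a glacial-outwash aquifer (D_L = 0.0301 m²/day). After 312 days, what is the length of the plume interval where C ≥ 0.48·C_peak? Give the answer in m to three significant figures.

10.5 m

The plume is Gaussian with σ = √(2Dt) = √(2 × 0.0301 × 312) = 4.334 m.
C/C_peak = exp(−Δx²/(2σ²)) = 0.48 ⇒ Δx = σ·√(−2 ln 0.48) = 4.334 × 1.212 = 5.253 m.
Width = 2Δx = 10.5 m.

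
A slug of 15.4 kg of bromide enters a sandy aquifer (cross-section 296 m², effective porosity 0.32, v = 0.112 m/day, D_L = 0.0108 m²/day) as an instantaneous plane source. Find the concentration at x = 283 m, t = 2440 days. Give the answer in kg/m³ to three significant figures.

For an instantaneous plane source, C(x,t) = M/(n_e·A·√(4πDt)) · exp(−(x−vt)²/(4Dt)), with n_e·A the pore (flow) area.
Plume center vt = 0.112 × 2440 = 273.28 m, so the well at 283 m is 9.72 m downgradient of the peak.
√(4πDt) = 18.20 m, giving peak height M/(n_e·A·√(4πDt)) = 15.4/(0.32 × 296 × 18.20) = 0.008933 kg/m³.
(x−vt)²/(4Dt) = (9.72)²/(4 × 0.0108 × 2440) = 0.8963; exp(−0.8963) = 0.4081.
C = 0.008933 × 0.4081 = 0.00365 kg/m³.

0.00365 kg/m³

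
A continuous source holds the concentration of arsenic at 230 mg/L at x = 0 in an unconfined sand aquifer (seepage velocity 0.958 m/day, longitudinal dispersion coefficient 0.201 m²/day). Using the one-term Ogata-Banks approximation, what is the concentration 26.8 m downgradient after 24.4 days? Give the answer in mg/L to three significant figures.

For a continuous step input, C/C₀ ≈ ½·erfc((x−vt)/(2√(Dt))).
vt = 0.958 × 24.4 = 23.3752 m and 2√(Dt) = 2√(0.201 × 24.4) = 4.429 m.
Argument (x−vt)/(2√(Dt)) = (26.8 − 23.3752)/4.429 = 0.7733; ½·erfc(0.7733) = 0.1371.
C = 230 × 0.1371 = 31.5 mg/L.

31.5 mg/L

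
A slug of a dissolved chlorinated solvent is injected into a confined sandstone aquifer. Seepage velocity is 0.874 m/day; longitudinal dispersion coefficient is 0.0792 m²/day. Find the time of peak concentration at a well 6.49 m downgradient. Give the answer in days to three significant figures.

For the 1D instantaneous-source solution, setting ∂C/∂t = 0 at fixed x gives v²t² + 2Dt − x² = 0, so t = (√(D² + v²x²) − D)/v².
√(D² + v²x²) = √(0.0792² + 0.874² × 6.49²) = 5.673; v² = 0.763876.
t = (5.673 − 0.0792)/0.763876 = 7.32 days (vs. the pure-advection estimate x/v = 7.43 d).

7.32 days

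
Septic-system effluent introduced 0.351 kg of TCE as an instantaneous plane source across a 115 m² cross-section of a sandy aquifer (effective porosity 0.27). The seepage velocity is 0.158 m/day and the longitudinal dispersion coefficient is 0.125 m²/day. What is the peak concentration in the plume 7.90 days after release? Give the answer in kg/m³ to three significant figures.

0.00321 kg/m³

The peak of an instantaneous 1D plume sits at x = vt; there the Gaussian factor is 1 and C_max = M/(n_e·A·√(4πDt)), where n_e·A is the pore area the mass is dissolved in.
√(4πDt) = √(4π × 0.125 × 7.90) = 3.523 m, so C_max = 0.351/(0.27 × 115 × 3.523) = 0.00321 kg/m³.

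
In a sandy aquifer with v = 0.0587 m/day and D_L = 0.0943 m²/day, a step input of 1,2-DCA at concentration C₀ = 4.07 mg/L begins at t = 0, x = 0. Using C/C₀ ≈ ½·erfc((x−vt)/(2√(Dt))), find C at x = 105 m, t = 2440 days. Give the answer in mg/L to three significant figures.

For a continuous step input, C/C₀ ≈ ½·erfc((x−vt)/(2√(Dt))).
vt = 0.0587 × 2440 = 143.228 m and 2√(Dt) = 2√(0.0943 × 2440) = 30.34 m.
Argument (x−vt)/(2√(Dt)) = (105 − 143.228)/30.34 = -1.260; ½·erfc(-1.260) = 0.9626.
C = 4.07 × 0.9626 = 3.92 mg/L.

3.92 mg/L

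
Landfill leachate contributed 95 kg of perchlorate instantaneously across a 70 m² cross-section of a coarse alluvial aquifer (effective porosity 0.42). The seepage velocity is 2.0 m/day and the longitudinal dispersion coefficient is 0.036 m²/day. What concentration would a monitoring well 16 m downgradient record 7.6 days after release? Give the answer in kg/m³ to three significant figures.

0.971 kg/m³

For an instantaneous plane source, C(x,t) = M/(n_e·A·√(4πDt)) · exp(−(x−vt)²/(4Dt)), with n_e·A the pore (flow) area.
Plume center vt = 2.0 × 7.6 = 15.2 m, so the well at 16 m is 0.8 m downgradient of the peak.
√(4πDt) = 1.854 m, giving peak height M/(n_e·A·√(4πDt)) = 95/(0.42 × 70 × 1.854) = 1.743 kg/m³.
(x−vt)²/(4Dt) = (0.8)²/(4 × 0.036 × 7.6) = 0.5848; exp(−0.5848) = 0.5572.
C = 1.743 × 0.5572 = 0.971 kg/m³.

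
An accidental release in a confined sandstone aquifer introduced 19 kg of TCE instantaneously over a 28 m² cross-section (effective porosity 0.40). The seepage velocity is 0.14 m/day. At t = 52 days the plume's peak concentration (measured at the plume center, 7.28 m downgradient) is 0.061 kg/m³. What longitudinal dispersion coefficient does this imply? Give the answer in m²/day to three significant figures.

At the plume center C_max = M/(n_e·A·√(4πDt)), so D = M²/(4πt·(n_e·A·C_max)²).
n_e·A·C_max = 0.40 × 28 × 0.061 = 0.6832 kg/m.
D = 19²/(4π × 52 × 0.6832²) = 1.18 m²/day.

1.18 m²/day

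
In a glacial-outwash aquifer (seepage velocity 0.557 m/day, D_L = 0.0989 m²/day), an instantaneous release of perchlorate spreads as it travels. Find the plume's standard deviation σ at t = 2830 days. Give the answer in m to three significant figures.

Dispersive spreading gives a Gaussian with σ² = 2Dt; advection only shifts the center.
σ = √(2 × 0.0989 × 2830) = 23.7 m.

23.7 m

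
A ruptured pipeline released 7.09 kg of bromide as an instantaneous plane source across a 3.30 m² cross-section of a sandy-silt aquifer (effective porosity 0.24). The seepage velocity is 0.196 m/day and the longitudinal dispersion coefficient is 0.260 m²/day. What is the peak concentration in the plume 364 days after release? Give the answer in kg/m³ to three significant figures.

The peak of an instantaneous 1D plume sits at x = vt; there the Gaussian factor is 1 and C_max = M/(n_e·A·√(4πDt)), where n_e·A is the pore area the mass is dissolved in.
√(4πDt) = √(4π × 0.260 × 364) = 34.49 m, so C_max = 7.09/(0.24 × 3.30 × 34.49) = 0.260 kg/m³.

0.260 kg/m³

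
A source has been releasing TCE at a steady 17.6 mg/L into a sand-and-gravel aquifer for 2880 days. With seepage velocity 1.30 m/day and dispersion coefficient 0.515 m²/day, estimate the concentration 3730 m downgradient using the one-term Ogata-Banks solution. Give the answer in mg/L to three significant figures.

For a continuous step input, C/C₀ ≈ ½·erfc((x−vt)/(2√(Dt))).
vt = 1.30 × 2880 = 3744 m and 2√(Dt) = 2√(0.515 × 2880) = 77.02 m.
Argument (x−vt)/(2√(Dt)) = (3730 − 3744)/77.02 = -0.1818; ½·erfc(-0.1818) = 0.6015.
C = 17.6 × 0.6015 = 10.6 mg/L.

10.6 mg/L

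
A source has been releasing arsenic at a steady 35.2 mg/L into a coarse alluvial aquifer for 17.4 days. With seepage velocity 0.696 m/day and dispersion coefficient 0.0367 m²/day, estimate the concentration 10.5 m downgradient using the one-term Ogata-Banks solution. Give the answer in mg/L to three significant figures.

For a continuous step input, C/C₀ ≈ ½·erfc((x−vt)/(2√(Dt))).
vt = 0.696 × 17.4 = 12.1104 m and 2√(Dt) = 2√(0.0367 × 17.4) = 1.598 m.
Argument (x−vt)/(2√(Dt)) = (10.5 − 12.1104)/1.598 = -1.008; ½·erfc(-1.008) = 0.9230.
C = 35.2 × 0.9230 = 32.5 mg/L.

32.5 mg/L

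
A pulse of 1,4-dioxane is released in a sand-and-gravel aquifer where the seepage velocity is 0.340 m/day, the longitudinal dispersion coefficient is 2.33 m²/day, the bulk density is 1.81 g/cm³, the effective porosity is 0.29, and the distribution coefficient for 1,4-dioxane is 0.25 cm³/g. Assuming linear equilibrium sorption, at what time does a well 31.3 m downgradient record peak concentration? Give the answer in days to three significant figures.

190 days

Retardation factor R = 1 + ρ_b·K_d/n = 1 + 1.81 × 0.25/0.29 = 2.560.
Sorption retards both mechanisms: v_R = v/R = 0.1328 m/day, D_R = D/R = 0.9102 m²/day.
Peak time from v_R²t² + 2D_R t − x² = 0: t = (√(D_R² + v_R²x²) − D_R)/v_R².
√(D_R² + v_R²x²) = √(0.9102² + 0.1328² × 31.3²) = 4.255; v_R² = 0.01764.
t = (4.255 − 0.9102)/0.01764 = 190 days.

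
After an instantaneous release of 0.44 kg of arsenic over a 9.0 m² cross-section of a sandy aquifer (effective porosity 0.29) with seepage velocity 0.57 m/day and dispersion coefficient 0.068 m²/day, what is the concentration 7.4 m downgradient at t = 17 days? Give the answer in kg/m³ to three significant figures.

0.0142 kg/m³

For an instantaneous plane source, C(x,t) = M/(n_e·A·√(4πDt)) · exp(−(x−vt)²/(4Dt)), with n_e·A the pore (flow) area.
Plume center vt = 0.57 × 17 = 9.69 m, so the well at 7.4 m is 2.29 m upgradient of the peak.
√(4πDt) = 3.811 m, giving peak height M/(n_e·A·√(4πDt)) = 0.44/(0.29 × 9.0 × 3.811) = 0.04424 kg/m³.
(x−vt)²/(4Dt) = (-2.29)²/(4 × 0.068 × 17) = 1.134; exp(−1.134) = 0.3217.
C = 0.04424 × 0.3217 = 0.0142 kg/m³.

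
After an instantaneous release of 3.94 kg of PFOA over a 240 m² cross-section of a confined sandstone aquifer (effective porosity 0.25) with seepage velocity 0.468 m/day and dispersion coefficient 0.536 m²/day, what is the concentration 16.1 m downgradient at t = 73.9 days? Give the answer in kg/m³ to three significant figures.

For an instantaneous plane source, C(x,t) = M/(n_e·A·√(4πDt)) · exp(−(x−vt)²/(4Dt)), with n_e·A the pore (flow) area.
Plume center vt = 0.468 × 73.9 = 34.5852 m, so the well at 16.1 m is 18.4852 m upgradient of the peak.
√(4πDt) = 22.31 m, giving peak height M/(n_e·A·√(4πDt)) = 3.94/(0.25 × 240 × 22.31) = 0.002943 kg/m³.
(x−vt)²/(4Dt) = (-18.4852)²/(4 × 0.536 × 73.9) = 2.157; exp(−2.157) = 0.1157.
C = 0.002943 × 0.1157 = 0.000341 kg/m³.

0.000341 kg/m³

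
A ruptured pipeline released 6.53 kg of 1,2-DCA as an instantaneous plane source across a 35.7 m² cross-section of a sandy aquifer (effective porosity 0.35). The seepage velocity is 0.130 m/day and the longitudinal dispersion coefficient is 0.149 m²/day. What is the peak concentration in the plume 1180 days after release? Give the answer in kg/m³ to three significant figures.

0.0111 kg/m³

The peak of an instantaneous 1D plume sits at x = vt; there the Gaussian factor is 1 and C_max = M/(n_e·A·√(4πDt)), where n_e·A is the pore area the mass is dissolved in.
√(4πDt) = √(4π × 0.149 × 1180) = 47.00 m, so C_max = 6.53/(0.35 × 35.7 × 47.00) = 0.0111 kg/m³.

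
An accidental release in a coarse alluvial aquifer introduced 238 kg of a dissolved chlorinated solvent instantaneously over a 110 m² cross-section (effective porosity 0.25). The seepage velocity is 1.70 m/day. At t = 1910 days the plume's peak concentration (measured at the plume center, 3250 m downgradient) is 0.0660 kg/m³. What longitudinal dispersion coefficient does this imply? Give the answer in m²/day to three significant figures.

0.716 m²/day

At the plume center C_max = M/(n_e·A·√(4πDt)), so D = M²/(4πt·(n_e·A·C_max)²).
n_e·A·C_max = 0.25 × 110 × 0.0660 = 1.815 kg/m.
D = 238²/(4π × 1910 × 1.815²) = 0.716 m²/day.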